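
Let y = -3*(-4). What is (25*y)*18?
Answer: 5400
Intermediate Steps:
y = 12
(25*y)*18 = (25*12)*18 = 300*18 = 5400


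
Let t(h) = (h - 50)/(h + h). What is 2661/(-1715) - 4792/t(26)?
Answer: 53410837/5145 ≈ 10381.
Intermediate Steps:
t(h) = (-50 + h)/(2*h) (t(h) = (-50 + h)/((2*h)) = (-50 + h)*(1/(2*h)) = (-50 + h)/(2*h))
2661/(-1715) - 4792/t(26) = 2661/(-1715) - 4792*52/(-50 + 26) = 2661*(-1/1715) - 4792/((½)*(1/26)*(-24)) = -2661/1715 - 4792/(-6/13) = -2661/1715 - 4792*(-13/6) = -2661/1715 + 31148/3 = 53410837/5145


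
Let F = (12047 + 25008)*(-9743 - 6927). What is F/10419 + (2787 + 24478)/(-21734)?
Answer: -13425524751935/226446546 ≈ -59288.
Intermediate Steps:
F = -617706850 (F = 37055*(-16670) = -617706850)
F/10419 + (2787 + 24478)/(-21734) = -617706850/10419 + (2787 + 24478)/(-21734) = -617706850*1/10419 + 27265*(-1/21734) = -617706850/10419 - 27265/21734 = -13425524751935/226446546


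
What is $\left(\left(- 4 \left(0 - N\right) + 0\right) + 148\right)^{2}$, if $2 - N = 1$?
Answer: $23104$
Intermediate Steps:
$N = 1$ ($N = 2 - 1 = 1$)
$\left(\left(- 4 \left(0 - N\right) + 0\right) + 148\right)^{2} = \left(\left(- 4 \left(0 - 1\right) + 0\right) + 148\right)^{2} = \left(\left(\left(-4\right) \left(-1\right) + 0\right) + 148\right)^{2} = \left(\left(4 + 0\right) + 148\right)^{2} = \left(4 + 148\right)^{2} = 152^{2} = 23104$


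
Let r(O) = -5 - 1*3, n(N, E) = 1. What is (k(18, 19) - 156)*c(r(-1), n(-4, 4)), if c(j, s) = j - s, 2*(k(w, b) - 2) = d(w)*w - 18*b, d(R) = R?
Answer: 1467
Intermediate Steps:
r(O) = -8 (r(O) = -5 - 3 = -8)
k(w, b) = 2 + w²/2 - 9*b (k(w, b) = 2 + (w*w - 18*b)/2 = 2 + (w² - 18*b)/2 = 2 + (w²/2 - 9*b) = 2 + w²/2 - 9*b)
(k(18, 19) - 156)*c(r(-1), n(-4, 4)) = ((2 + (½)*18² - 9*19) - 156)*(-8 - 1*1) = ((2 + (½)*324 - 171) - 156)*(-8 - 1) = ((2 + 162 - 171) - 156)*(-9) = (-7 - 156)*(-9) = -163*(-9) = 1467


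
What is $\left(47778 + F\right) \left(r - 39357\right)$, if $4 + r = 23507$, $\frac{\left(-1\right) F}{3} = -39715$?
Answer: $-2646397242$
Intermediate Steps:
$F = 119145$ ($F = \left(-3\right) \left(-39715\right) = 119145$)
$r = 23503$ ($r = -4 + 23507 = 23503$)
$\left(47778 + F\right) \left(r - 39357\right) = \left(47778 + 119145\right) \left(23503 - 39357\right) = 166923 \left(-15854\right) = -2646397242$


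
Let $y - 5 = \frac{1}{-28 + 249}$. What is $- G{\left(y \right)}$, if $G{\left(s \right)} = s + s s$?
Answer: $- \frac{1467662}{48841} \approx -30.05$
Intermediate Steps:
$y = \frac{1106}{221}$ ($y = 5 + \frac{1}{-28 + 249} = 5 + \frac{1}{221} = \frac{1106}{221} \approx 5.0045$)
$G{\left(s \right)} = s + s^{2}$
$- G{\left(y \right)} = - \frac{1106 \left(1 + \frac{1106}{221}\right)}{221} = - \frac{1106 \cdot 1327}{221 \cdot 221} = \left(-1\right) \frac{1467662}{48841} = - \frac{1467662}{48841}$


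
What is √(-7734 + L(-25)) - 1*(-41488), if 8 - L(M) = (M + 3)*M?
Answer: 41488 + 2*I*√2069 ≈ 41488.0 + 90.973*I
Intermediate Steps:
L(M) = 8 - M*(3 + M) (L(M) = 8 - (M + 3)*M = 8 - (3 + M)*M = 8 - M*(3 + M))
√(-7734 + L(-25)) - 1*(-41488) = √(-7734 + (8 - 1*(-25)² - 3*(-25))) - 1*(-41488) = √(-7734 + (8 - 1*625 + 75)) + 41488 = √(-7734 + (8 - 625 + 75)) + 41488 = √(-7734 - 542) + 41488 = √(-8276) + 41488 = 2*I*√2069 + 41488 = 41488 + 2*I*√2069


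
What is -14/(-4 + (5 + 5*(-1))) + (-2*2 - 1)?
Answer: -3/2 ≈ -1.5000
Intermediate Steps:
-14/(-4 + (5 + 5*(-1))) + (-2*2 - 1) = -14/(-4 + (5 - 5)) + (-4 - 1) = -14/(-4 + 0) - 5 = -14/(-4) - 5 = -14*(-¼) - 5 = 7/2 - 5 = -3/2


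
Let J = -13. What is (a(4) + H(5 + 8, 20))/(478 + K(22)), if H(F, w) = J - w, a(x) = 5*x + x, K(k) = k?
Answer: -9/500 ≈ -0.018000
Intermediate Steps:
a(x) = 6*x
H(F, w) = -13 - w
(a(4) + H(5 + 8, 20))/(478 + K(22)) = (6*4 + (-13 - 1*20))/(478 + 22) = (24 + (-13 - 20))/500 = (24 - 33)*(1/500) = -9*1/500 = -9/500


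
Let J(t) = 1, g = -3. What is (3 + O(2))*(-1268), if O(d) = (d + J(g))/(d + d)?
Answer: -4755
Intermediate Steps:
O(d) = (1 + d)/(2*d) (O(d) = (d + 1)/(d + d) = (1 + d)/((2*d)) = (1 + d)*(1/(2*d)) = (1 + d)/(2*d))
(3 + O(2))*(-1268) = (3 + (½)*(1 + 2)/2)*(-1268) = (3 + (½)*(½)*3)*(-1268) = (3 + ¾)*(-1268) = (15/4)*(-1268) = -4755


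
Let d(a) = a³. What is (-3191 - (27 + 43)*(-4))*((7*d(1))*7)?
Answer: -142639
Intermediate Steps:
(-3191 - (27 + 43)*(-4))*((7*d(1))*7) = (-3191 - (27 + 43)*(-4))*((7*1³)*7) = (-3191 - 70*(-4))*((7*1)*7) = (-3191 - 1*(-280))*(7*7) = (-3191 + 280)*49 = -2911*49 = -142639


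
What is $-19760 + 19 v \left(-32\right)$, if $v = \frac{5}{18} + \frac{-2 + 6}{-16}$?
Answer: $- \frac{177992}{9} \approx -19777.0$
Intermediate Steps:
$v = \frac{1}{36}$ ($v = 5 \cdot \frac{1}{18} + 4 \left(- \frac{1}{16}\right) = \frac{5}{18} - \frac{1}{4} = \frac{1}{36} \approx 0.027778$)
$-19760 + 19 v \left(-32\right) = -19760 + 19 \cdot \frac{1}{36} \left(-32\right) = -19760 + \frac{19}{36} \left(-32\right) = -19760 - \frac{152}{9} = - \frac{177992}{9}$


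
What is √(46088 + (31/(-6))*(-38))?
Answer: √416559/3 ≈ 215.14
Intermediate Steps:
√(46088 + (31/(-6))*(-38)) = √(46088 + (31*(-⅙))*(-38)) = √(46088 - 31/6*(-38)) = √(46088 + 589/3) = √(138853/3) = √416559/3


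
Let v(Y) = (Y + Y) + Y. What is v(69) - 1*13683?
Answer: -13476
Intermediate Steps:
v(Y) = 3*Y (v(Y) = 2*Y + Y = 3*Y)
v(69) - 1*13683 = 3*69 - 1*13683 = 207 - 13683 = -13476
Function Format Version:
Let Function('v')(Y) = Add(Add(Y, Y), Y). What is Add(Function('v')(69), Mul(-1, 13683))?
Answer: -13476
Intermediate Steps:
Function('v')(Y) = Mul(3, Y) (Function('v')(Y) = Add(Mul(2, Y), Y) = Mul(3, Y))
Add(Function('v')(69), Mul(-1, 13683)) = Add(Mul(3, 69), Mul(-1, 13683)) = Add(207, -13683) = -13476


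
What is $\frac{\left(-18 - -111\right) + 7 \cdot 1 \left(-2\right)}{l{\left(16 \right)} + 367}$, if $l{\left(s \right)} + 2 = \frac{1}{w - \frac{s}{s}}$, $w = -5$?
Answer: $\frac{474}{2189} \approx 0.21654$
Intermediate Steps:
$l{\left(s \right)} = - \frac{13}{6}$ ($l{\left(s \right)} = -2 + \frac{1}{-5 - \frac{s}{s}} = -2 + \frac{1}{-5 - 1} = -2 + \frac{1}{-6} = -2 - \frac{1}{6} = - \frac{13}{6}$)
$\frac{\left(-18 - -111\right) + 7 \cdot 1 \left(-2\right)}{l{\left(16 \right)} + 367} = \frac{\left(-18 - -111\right) + 7 \cdot 1 \left(-2\right)}{- \frac{13}{6} + 367} = \frac{\left(-18 + 111\right) + 7 \left(-2\right)}{\frac{2189}{6}} = \left(93 - 14\right) \frac{6}{2189} = 79 \cdot \frac{6}{2189} = \frac{474}{2189}$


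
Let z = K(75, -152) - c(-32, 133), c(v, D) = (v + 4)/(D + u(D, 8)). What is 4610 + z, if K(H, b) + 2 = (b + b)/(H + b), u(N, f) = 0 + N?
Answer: 6747434/1463 ≈ 4612.1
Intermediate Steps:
u(N, f) = N
K(H, b) = -2 + 2*b/(H + b) (K(H, b) = -2 + (b + b)/(H + b) = -2 + (2*b)/(H + b) = -2 + 2*b/(H + b))
c(v, D) = (4 + v)/(2*D) (c(v, D) = (v + 4)/(D + D) = (4 + v)/((2*D)) = (4 + v)*(1/(2*D)) = (4 + v)/(2*D))
z = 3004/1463 (z = -2*75/(75 - 152) - (4 - 32)/(2*133) = -2*75/(-77) - (-28)/(2*133) = -2*75*(-1/77) - 1*(-2/19) = 150/77 + 2/19 = 3004/1463 ≈ 2.0533)
4610 + z = 4610 + 3004/1463 = 6747434/1463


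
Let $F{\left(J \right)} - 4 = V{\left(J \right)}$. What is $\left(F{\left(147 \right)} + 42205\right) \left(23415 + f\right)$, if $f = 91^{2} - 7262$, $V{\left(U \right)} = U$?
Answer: $1034926504$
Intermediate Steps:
$F{\left(J \right)} = 4 + J$
$f = 1019$ ($f = 8281 - 7262 = 1019$)
$\left(F{\left(147 \right)} + 42205\right) \left(23415 + f\right) = \left(\left(4 + 147\right) + 42205\right) \left(23415 + 1019\right) = \left(151 + 42205\right) 24434 = 42356 \cdot 24434 = 1034926504$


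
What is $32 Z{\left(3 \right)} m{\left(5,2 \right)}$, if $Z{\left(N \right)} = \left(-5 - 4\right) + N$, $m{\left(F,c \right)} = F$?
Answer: $-960$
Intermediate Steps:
$Z{\left(N \right)} = -9 + N$
$32 Z{\left(3 \right)} m{\left(5,2 \right)} = 32 \left(-9 + 3\right) 5 = 32 \left(-6\right) 5 = \left(-192\right) 5 = -960$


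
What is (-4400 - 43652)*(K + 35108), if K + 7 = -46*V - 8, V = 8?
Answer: -1668605700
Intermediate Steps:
K = -383 (K = -7 + (-46*8 - 8) = -7 + (-368 - 8) = -7 - 376 = -383)
(-4400 - 43652)*(K + 35108) = (-4400 - 43652)*(-383 + 35108) = -48052*34725 = -1668605700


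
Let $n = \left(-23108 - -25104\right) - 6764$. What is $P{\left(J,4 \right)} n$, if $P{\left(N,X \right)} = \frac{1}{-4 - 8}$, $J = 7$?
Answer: $\frac{1192}{3} \approx 397.33$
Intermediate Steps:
$P{\left(N,X \right)} = - \frac{1}{12}$ ($P{\left(N,X \right)} = \frac{1}{-12} = - \frac{1}{12}$)
$n = -4768$ ($n = \left(-23108 + 25104\right) - 6764 = 1996 - 6764 = -4768$)
$P{\left(J,4 \right)} n = \left(- \frac{1}{12}\right) \left(-4768\right) = \frac{1192}{3}$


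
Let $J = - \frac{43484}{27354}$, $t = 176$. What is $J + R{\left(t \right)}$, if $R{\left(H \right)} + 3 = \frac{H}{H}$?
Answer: $- \frac{49096}{13677} \approx -3.5897$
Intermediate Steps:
$R{\left(H \right)} = -2$ ($R{\left(H \right)} = -3 + \frac{H}{H} = -3 + 1 = -2$)
$J = - \frac{21742}{13677}$ ($J = \left(-43484\right) \frac{1}{27354} = - \frac{21742}{13677} \approx -1.5897$)
$J + R{\left(t \right)} = - \frac{21742}{13677} - 2 = - \frac{49096}{13677}$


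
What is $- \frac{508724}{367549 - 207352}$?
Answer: $- \frac{508724}{160197} \approx -3.1756$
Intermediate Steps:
$- \frac{508724}{367549 - 207352} = - \frac{508724}{160197}$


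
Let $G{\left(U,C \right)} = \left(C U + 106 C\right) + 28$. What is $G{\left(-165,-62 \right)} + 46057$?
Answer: $49743$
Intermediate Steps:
$G{\left(U,C \right)} = 28 + 106 C + C U$ ($G{\left(U,C \right)} = \left(106 C + C U\right) + 28 = 28 + 106 C + C U$)
$G{\left(-165,-62 \right)} + 46057 = \left(28 + 106 \left(-62\right) - -10230\right) + 46057 = \left(28 - 6572 + 10230\right) + 46057 = 3686 + 46057 = 49743$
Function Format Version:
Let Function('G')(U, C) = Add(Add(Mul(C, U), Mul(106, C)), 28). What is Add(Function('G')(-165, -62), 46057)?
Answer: 49743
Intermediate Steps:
Function('G')(U, C) = Add(28, Mul(106, C), Mul(C, U)) (Function('G')(U, C) = Add(Add(Mul(106, C), Mul(C, U)), 28) = Add(28, Mul(106, C), Mul(C, U)))
Add(Function('G')(-165, -62), 46057) = Add(Add(28, Mul(106, -62), Mul(-62, -165)), 46057) = Add(Add(28, -6572, 10230), 46057) = Add(3686, 46057) = 49743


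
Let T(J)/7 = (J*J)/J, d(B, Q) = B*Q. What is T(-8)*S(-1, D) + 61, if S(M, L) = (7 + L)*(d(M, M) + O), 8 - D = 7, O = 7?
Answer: -3523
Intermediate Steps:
D = 1 (D = 8 - 1*7 = 8 - 7 = 1)
S(M, L) = (7 + L)*(7 + M**2) (S(M, L) = (7 + L)*(M*M + 7) = (7 + L)*(M**2 + 7) = (7 + L)*(7 + M**2))
T(J) = 7*J (T(J) = 7*((J*J)/J) = 7*(J**2/J) = 7*J)
T(-8)*S(-1, D) + 61 = (7*(-8))*(49 + 7*1 + 7*(-1)**2 + 1*(-1)**2) + 61 = -56*(49 + 7 + 7*1 + 1*1) + 61 = -56*(49 + 7 + 7 + 1) + 61 = -56*64 + 61 = -3584 + 61 = -3523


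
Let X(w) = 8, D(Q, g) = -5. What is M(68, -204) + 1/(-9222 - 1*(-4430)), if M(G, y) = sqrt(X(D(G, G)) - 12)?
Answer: -1/4792 + 2*I ≈ -0.00020868 + 2.0*I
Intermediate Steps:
M(G, y) = 2*I (M(G, y) = sqrt(8 - 12) = sqrt(-4) = 2*I)
M(68, -204) + 1/(-9222 - 1*(-4430)) = 2*I + 1/(-9222 - 1*(-4430)) = 2*I + 1/(-9222 + 4430) = 2*I + 1/(-4792) = 2*I - 1/4792 = -1/4792 + 2*I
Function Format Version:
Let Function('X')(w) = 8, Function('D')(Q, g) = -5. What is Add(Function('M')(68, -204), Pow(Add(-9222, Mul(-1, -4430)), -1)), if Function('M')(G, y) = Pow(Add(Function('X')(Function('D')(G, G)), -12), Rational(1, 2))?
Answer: Add(Rational(-1, 4792), Mul(2, I)) ≈ Add(-0.00020868, Mul(2.0000, I))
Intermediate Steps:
Function('M')(G, y) = Mul(2, I) (Function('M')(G, y) = Pow(Add(8, -12), Rational(1, 2)) = Pow(-4, Rational(1, 2)) = Mul(2, I))
Add(Function('M')(68, -204), Pow(Add(-9222, Mul(-1, -4430)), -1)) = Add(Mul(2, I), Pow(Add(-9222, Mul(-1, -4430)), -1)) = Add(Mul(2, I), Pow(Add(-9222, 4430), -1)) = Add(Mul(2, I), Pow(-4792, -1)) = Add(Mul(2, I), Rational(-1, 4792)) = Add(Rational(-1, 4792), Mul(2, I))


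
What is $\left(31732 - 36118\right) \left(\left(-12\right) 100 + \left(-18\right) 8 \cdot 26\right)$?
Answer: $21684384$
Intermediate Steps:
$\left(31732 - 36118\right) \left(\left(-12\right) 100 + \left(-18\right) 8 \cdot 26\right) = - 4386 \left(-1200 - 3744\right) = \left(-4386\right) \left(-4944\right) = 21684384$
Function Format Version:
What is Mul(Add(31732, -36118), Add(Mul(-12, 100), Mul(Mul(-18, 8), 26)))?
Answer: 21684384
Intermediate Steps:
Mul(Add(31732, -36118), Add(Mul(-12, 100), Mul(Mul(-18, 8), 26))) = Mul(-4386, Add(-1200, Mul(-144, 26))) = Mul(-4386, Add(-1200, -3744)) = Mul(-4386, -4944) = 21684384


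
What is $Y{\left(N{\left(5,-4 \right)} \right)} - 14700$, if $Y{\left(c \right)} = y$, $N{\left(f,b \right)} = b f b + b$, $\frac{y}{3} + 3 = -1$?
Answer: $-14712$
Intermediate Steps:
$y = -12$ ($y = -9 + 3 \left(-1\right) = -9 - 3 = -12$)
$N{\left(f,b \right)} = b + f b^{2}$ ($N{\left(f,b \right)} = f b^{2} + b = b + f b^{2}$)
$Y{\left(c \right)} = -12$
$Y{\left(N{\left(5,-4 \right)} \right)} - 14700 = -12 - 14700 = -14712$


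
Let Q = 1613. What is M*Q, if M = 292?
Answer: 470996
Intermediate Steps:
M*Q = 292*1613 = 470996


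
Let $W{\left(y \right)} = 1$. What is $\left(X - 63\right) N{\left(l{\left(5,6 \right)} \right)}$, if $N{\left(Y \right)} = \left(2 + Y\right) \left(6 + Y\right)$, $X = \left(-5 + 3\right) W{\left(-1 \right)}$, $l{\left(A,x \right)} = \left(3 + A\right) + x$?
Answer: $-20800$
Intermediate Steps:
$l{\left(A,x \right)} = 3 + A + x$
$X = -2$ ($X = \left(-5 + 3\right) 1 = \left(-2\right) 1 = -2$)
$\left(X - 63\right) N{\left(l{\left(5,6 \right)} \right)} = \left(-2 - 63\right) \left(12 + \left(3 + 5 + 6\right)^{2} + 8 \left(3 + 5 + 6\right)\right) = - 65 \left(12 + 14^{2} + 8 \cdot 14\right) = - 65 \left(12 + 196 + 112\right) = \left(-65\right) 320 = -20800$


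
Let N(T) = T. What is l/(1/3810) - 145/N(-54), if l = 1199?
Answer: 246682405/54 ≈ 4.5682e+6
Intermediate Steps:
l/(1/3810) - 145/N(-54) = 1199/(1/3810) - 145/(-54) = 1199/(1/3810) - 145*(-1/54) = 1199*3810 + 145/54 = 4568190 + 145/54 = 246682405/54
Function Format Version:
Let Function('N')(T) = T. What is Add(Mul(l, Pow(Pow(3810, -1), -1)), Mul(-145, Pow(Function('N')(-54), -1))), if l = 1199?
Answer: Rational(246682405, 54) ≈ 4.5682e+6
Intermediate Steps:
Add(Mul(l, Pow(Pow(3810, -1), -1)), Mul(-145, Pow(Function('N')(-54), -1))) = Add(Mul(1199, Pow(Pow(3810, -1), -1)), Mul(-145, Pow(-54, -1))) = Add(Mul(1199, Pow(Rational(1, 3810), -1)), Mul(-145, Rational(-1, 54))) = Add(Mul(1199, 3810), Rational(145, 54)) = Add(4568190, Rational(145, 54)) = Rational(246682405, 54)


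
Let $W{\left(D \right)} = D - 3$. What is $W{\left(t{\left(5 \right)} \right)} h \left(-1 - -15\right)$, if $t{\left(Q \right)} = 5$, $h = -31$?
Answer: $-868$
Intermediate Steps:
$W{\left(D \right)} = -3 + D$ ($W{\left(D \right)} = D - 3 = -3 + D$)
$W{\left(t{\left(5 \right)} \right)} h \left(-1 - -15\right) = \left(-3 + 5\right) \left(-31\right) \left(-1 - -15\right) = 2 \left(-31\right) \left(-1 + 15\right) = \left(-62\right) 14 = -868$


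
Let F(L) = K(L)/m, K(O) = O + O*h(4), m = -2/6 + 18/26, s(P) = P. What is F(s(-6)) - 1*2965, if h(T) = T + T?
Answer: -21808/7 ≈ -3115.4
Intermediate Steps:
h(T) = 2*T
m = 14/39 (m = -2*1/6 + 18*(1/26) = -1/3 + 9/13 = 14/39 ≈ 0.35897)
K(O) = 9*O (K(O) = O + O*(2*4) = O + O*8 = O + 8*O = 9*O)
F(L) = 351*L/14 (F(L) = (9*L)/(14/39) = (9*L)*(39/14) = 351*L/14)
F(s(-6)) - 1*2965 = (351/14)*(-6) - 1*2965 = -1053/7 - 2965 = -21808/7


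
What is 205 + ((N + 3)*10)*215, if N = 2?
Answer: 10955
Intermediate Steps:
205 + ((N + 3)*10)*215 = 205 + ((2 + 3)*10)*215 = 205 + (5*10)*215 = 205 + 50*215 = 205 + 10750 = 10955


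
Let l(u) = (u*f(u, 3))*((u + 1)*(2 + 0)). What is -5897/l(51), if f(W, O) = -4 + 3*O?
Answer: -5897/26520 ≈ -0.22236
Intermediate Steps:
l(u) = 5*u*(2 + 2*u) (l(u) = (u*(-4 + 3*3))*((u + 1)*(2 + 0)) = (u*(-4 + 9))*((1 + u)*2) = (u*5)*(2 + 2*u) = (5*u)*(2 + 2*u) = 5*u*(2 + 2*u))
-5897/l(51) = -5897*1/(510*(1 + 51)) = -5897/(10*51*52) = -5897/26520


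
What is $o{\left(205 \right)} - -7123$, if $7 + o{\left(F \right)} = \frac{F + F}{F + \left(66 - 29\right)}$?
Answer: $\frac{861241}{121} \approx 7117.7$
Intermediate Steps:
$o{\left(F \right)} = -7 + \frac{2 F}{37 + F}$ ($o{\left(F \right)} = -7 + \frac{F + F}{F + \left(66 - 29\right)} = -7 + \frac{2 F}{F + 37} = -7 + \frac{2 F}{37 + F}$)
$o{\left(205 \right)} - -7123 = \frac{-259 - 1025}{37 + 205} - -7123 = \frac{-259 - 1025}{242} + 7123 = \frac{1}{242} \left(-1284\right) + 7123 = - \frac{642}{121} + 7123 = \frac{861241}{121}$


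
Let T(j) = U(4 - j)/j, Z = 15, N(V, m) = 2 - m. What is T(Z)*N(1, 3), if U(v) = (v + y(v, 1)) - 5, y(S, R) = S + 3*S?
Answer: 4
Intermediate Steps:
y(S, R) = 4*S
U(v) = -5 + 5*v (U(v) = (v + 4*v) - 5 = 5*v - 5 = -5 + 5*v)
T(j) = (15 - 5*j)/j (T(j) = (-5 + 5*(4 - j))/j = (-5 + (20 - 5*j))/j = (15 - 5*j)/j)
T(Z)*N(1, 3) = (-5 + 15/15)*(2 - 1*3) = (-5 + 15*(1/15))*(2 - 3) = (-5 + 1)*(-1) = -4*(-1) = 4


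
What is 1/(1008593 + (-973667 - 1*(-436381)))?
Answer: 1/471307 ≈ 2.1218e-6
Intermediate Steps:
1/(1008593 + (-973667 - 1*(-436381))) = 1/(1008593 + (-973667 + 436381)) = 1/(1008593 - 537286) = 1/471307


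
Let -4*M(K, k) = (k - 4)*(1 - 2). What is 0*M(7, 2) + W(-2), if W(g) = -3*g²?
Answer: -12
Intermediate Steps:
M(K, k) = -1 + k/4 (M(K, k) = -(k - 4)*(1 - 2)/4 = -(-4 + k)*(-1)/4 = -(4 - k)/4 = -1 + k/4)
0*M(7, 2) + W(-2) = 0*(-1 + (¼)*2) - 3*(-2)² = 0*(-1 + ½) - 3*4 = 0*(-½) - 12 = 0 - 12 = -12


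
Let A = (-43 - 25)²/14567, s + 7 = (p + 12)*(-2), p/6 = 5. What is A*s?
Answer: -60112/2081 ≈ -28.886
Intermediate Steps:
p = 30 (p = 6*5 = 30)
s = -91 (s = -7 + (30 + 12)*(-2) = -7 + 42*(-2) = -7 - 84 = -91)
A = 4624/14567 (A = (-68)²*(1/14567) = 4624*(1/14567) = 4624/14567 ≈ 0.31743)
A*s = (4624/14567)*(-91) = -60112/2081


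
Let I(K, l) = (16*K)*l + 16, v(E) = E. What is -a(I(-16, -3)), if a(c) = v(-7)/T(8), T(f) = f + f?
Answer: 7/16 ≈ 0.43750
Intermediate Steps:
T(f) = 2*f
I(K, l) = 16 + 16*K*l (I(K, l) = 16*K*l + 16 = 16 + 16*K*l)
a(c) = -7/16 (a(c) = -7/(2*8) = -7/16)
-a(I(-16, -3)) = -1*(-7/16) = 7/16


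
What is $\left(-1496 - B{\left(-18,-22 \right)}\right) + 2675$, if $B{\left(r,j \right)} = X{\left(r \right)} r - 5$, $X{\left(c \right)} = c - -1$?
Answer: $878$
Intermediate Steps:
$X{\left(c \right)} = 1 + c$ ($X{\left(c \right)} = c + 1 = 1 + c$)
$B{\left(r,j \right)} = -5 + r \left(1 + r\right)$ ($B{\left(r,j \right)} = \left(1 + r\right) r - 5 = r \left(1 + r\right) - 5 = -5 + r \left(1 + r\right)$)
$\left(-1496 - B{\left(-18,-22 \right)}\right) + 2675 = \left(-1496 - \left(-5 - 18 \left(1 - 18\right)\right)\right) + 2675 = \left(-1496 - \left(-5 - -306\right)\right) + 2675 = \left(-1496 - \left(-5 + 306\right)\right) + 2675 = \left(-1496 - 301\right) + 2675 = -1797 + 2675 = 878$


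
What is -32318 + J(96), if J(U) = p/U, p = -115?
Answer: -3102643/96 ≈ -32319.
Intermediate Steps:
J(U) = -115/U
-32318 + J(96) = -32318 - 115/96 = -3102643/96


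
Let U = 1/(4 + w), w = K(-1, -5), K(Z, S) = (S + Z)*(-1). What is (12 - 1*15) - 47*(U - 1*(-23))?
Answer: -10887/10 ≈ -1088.7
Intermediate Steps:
K(Z, S) = -S - Z
w = 6 (w = -1*(-5) - 1*(-1) = 5 + 1 = 6)
U = ⅒ (U = 1/(4 + 6) = 1/10 = ⅒ ≈ 0.10000)
(12 - 1*15) - 47*(U - 1*(-23)) = (12 - 1*15) - 47*(⅒ - 1*(-23)) = (12 - 15) - 47*(⅒ + 23) = -3 - 47*231/10 = -3 - 10857/10 = -10887/10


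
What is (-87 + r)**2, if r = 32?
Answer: 3025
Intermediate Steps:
(-87 + r)**2 = (-87 + 32)**2 = (-55)**2 = 3025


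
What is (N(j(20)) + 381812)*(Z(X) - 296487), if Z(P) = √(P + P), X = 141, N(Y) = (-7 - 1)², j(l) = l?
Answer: -113221269612 + 381876*√282 ≈ -1.1321e+11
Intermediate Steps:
N(Y) = 64 (N(Y) = (-8)² = 64)
Z(P) = √2*√P (Z(P) = √(2*P) = √2*√P)
(N(j(20)) + 381812)*(Z(X) - 296487) = (64 + 381812)*(√2*√141 - 296487) = 381876*(√282 - 296487) = 381876*(-296487 + √282) = -113221269612 + 381876*√282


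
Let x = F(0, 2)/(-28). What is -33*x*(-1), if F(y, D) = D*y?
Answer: 0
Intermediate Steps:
x = 0 (x = (2*0)/(-28) = 0*(-1/28) = 0)
-33*x*(-1) = -33*0*(-1) = 0*(-1) = 0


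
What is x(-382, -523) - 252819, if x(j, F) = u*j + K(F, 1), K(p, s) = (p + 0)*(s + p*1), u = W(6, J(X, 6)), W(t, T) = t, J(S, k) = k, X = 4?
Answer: 17895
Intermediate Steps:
u = 6
K(p, s) = p*(p + s) (K(p, s) = p*(s + p) = p*(p + s))
x(j, F) = 6*j + F*(1 + F) (x(j, F) = 6*j + F*(F + 1) = 6*j + F*(1 + F))
x(-382, -523) - 252819 = (6*(-382) - 523*(1 - 523)) - 252819 = (-2292 - 523*(-522)) - 252819 = (-2292 + 273006) - 252819 = 270714 - 252819 = 17895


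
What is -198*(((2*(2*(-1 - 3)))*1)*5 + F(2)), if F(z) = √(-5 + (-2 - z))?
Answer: 15840 - 594*I ≈ 15840.0 - 594.0*I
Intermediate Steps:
F(z) = √(-7 - z)
-198*(((2*(2*(-1 - 3)))*1)*5 + F(2)) = -198*(((2*(2*(-1 - 3)))*1)*5 + √(-7 - 1*2)) = -198*(((2*(2*(-4)))*1)*5 + √(-7 - 2)) = -198*(((2*(-8))*1)*5 + √(-9)) = -198*(-16*1*5 + 3*I) = -198*(-16*5 + 3*I) = -198*(-80 + 3*I) = 15840 - 594*I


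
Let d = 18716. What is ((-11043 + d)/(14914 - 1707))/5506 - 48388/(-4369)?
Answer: 3518699623233/317703814798 ≈ 11.075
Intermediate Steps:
((-11043 + d)/(14914 - 1707))/5506 - 48388/(-4369) = ((-11043 + 18716)/(14914 - 1707))/5506 - 48388/(-4369) = (7673/13207)*(1/5506) - 48388*(-1/4369) = (7673*(1/13207))*(1/5506) + 48388/4369 = (7673/13207)*(1/5506) + 48388/4369 = 7673/72717742 + 48388/4369 = 3518699623233/317703814798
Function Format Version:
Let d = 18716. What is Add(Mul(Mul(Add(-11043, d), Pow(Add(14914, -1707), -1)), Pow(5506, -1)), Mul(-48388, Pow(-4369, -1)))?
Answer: Rational(3518699623233, 317703814798) ≈ 11.075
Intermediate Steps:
Add(Mul(Mul(Add(-11043, d), Pow(Add(14914, -1707), -1)), Pow(5506, -1)), Mul(-48388, Pow(-4369, -1))) = Add(Mul(Mul(Add(-11043, 18716), Pow(Add(14914, -1707), -1)), Pow(5506, -1)), Mul(-48388, Pow(-4369, -1))) = Add(Mul(Mul(7673, Pow(13207, -1)), Rational(1, 5506)), Mul(-48388, Rational(-1, 4369))) = Add(Mul(Mul(7673, Rational(1, 13207)), Rational(1, 5506)), Rational(48388, 4369)) = Add(Mul(Rational(7673, 13207), Rational(1, 5506)), Rational(48388, 4369)) = Add(Rational(7673, 72717742), Rational(48388, 4369)) = Rational(3518699623233, 317703814798)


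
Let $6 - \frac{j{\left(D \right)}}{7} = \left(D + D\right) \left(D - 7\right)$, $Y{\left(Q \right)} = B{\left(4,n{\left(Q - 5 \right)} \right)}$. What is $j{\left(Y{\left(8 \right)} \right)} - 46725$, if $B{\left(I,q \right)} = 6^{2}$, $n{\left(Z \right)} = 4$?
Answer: $-61299$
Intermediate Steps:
$B{\left(I,q \right)} = 36$
$Y{\left(Q \right)} = 36$
$j{\left(D \right)} = 42 - 14 D \left(-7 + D\right)$ ($j{\left(D \right)} = 42 - 7 \left(D + D\right) \left(D - 7\right) = 42 - 7 \cdot 2 D \left(-7 + D\right) = 42 - 14 D \left(-7 + D\right)$)
$j{\left(Y{\left(8 \right)} \right)} - 46725 = \left(42 - 14 \cdot 36^{2} + 98 \cdot 36\right) - 46725 = \left(42 - 18144 + 3528\right) - 46725 = -14574 - 46725 = -61299$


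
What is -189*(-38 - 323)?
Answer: 68229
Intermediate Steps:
-189*(-38 - 323) = -189*(-361) = 68229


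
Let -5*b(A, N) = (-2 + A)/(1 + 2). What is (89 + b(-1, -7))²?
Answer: 198916/25 ≈ 7956.6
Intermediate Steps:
b(A, N) = 2/15 - A/15 (b(A, N) = -(-2 + A)/(5*(1 + 2)) = -(-2 + A)/(5*3) = -(-⅔ + A/3)/5 = 2/15 - A/15)
(89 + b(-1, -7))² = (89 + (2/15 - 1/15*(-1)))² = (89 + (2/15 + 1/15))² = (89 + ⅕)² = (446/5)² = 198916/25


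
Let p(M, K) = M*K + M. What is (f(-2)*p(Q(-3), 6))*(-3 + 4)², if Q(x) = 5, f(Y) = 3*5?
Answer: 525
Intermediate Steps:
f(Y) = 15
p(M, K) = M + K*M (p(M, K) = K*M + M = M + K*M)
(f(-2)*p(Q(-3), 6))*(-3 + 4)² = (15*(5*(1 + 6)))*(-3 + 4)² = (15*(5*7))*1² = (15*35)*1 = 525*1 = 525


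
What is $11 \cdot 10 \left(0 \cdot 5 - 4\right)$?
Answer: $-440$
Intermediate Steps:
$11 \cdot 10 \left(0 \cdot 5 - 4\right) = 110 \left(0 - 4\right) = 110 \left(-4\right) = -440$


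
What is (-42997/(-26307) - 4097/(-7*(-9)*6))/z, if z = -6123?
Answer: 10169657/6765265962 ≈ 0.0015032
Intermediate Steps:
(-42997/(-26307) - 4097/(-7*(-9)*6))/z = (-42997/(-26307) - 4097/(-7*(-9)*6))/(-6123) = (-42997*(-1/26307) - 4097/(63*6))*(-1/6123) = (42997/26307 - 4097/378)*(-1/6123) = -10169657/1104894*(-1/6123) = 10169657/6765265962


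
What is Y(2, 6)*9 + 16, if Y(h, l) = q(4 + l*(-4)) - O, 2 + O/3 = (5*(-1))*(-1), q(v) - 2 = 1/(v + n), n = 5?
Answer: -238/5 ≈ -47.600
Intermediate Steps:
q(v) = 2 + 1/(5 + v) (q(v) = 2 + 1/(v + 5) = 2 + 1/(5 + v))
O = 9 (O = -6 + 3*((5*(-1))*(-1)) = -6 + 3*(-5*(-1)) = -6 + 3*5 = -6 + 15 = 9)
Y(h, l) = -9 + (19 - 8*l)/(9 - 4*l) (Y(h, l) = (11 + 2*(4 + l*(-4)))/(5 + (4 + l*(-4))) - 1*9 = (11 + 2*(4 - 4*l))/(5 + (4 - 4*l)) - 9 = (11 + (8 - 8*l))/(9 - 4*l) - 9 = (19 - 8*l)/(9 - 4*l) - 9 = -9 + (19 - 8*l)/(9 - 4*l))
Y(2, 6)*9 + 16 = (2*(31 - 14*6)/(-9 + 4*6))*9 + 16 = (2*(31 - 84)/(-9 + 24))*9 + 16 = (2*(-53)/15)*9 + 16 = (2*(1/15)*(-53))*9 + 16 = -106/15*9 + 16 = -318/5 + 16 = -238/5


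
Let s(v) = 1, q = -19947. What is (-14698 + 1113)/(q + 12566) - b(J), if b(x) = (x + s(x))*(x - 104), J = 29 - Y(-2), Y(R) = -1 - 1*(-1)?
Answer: 1510985/671 ≈ 2251.8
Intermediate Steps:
Y(R) = 0 (Y(R) = -1 + 1 = 0)
J = 29 (J = 29 - 1*0 = 29 + 0 = 29)
b(x) = (1 + x)*(-104 + x) (b(x) = (x + 1)*(x - 104) = (1 + x)*(-104 + x))
(-14698 + 1113)/(q + 12566) - b(J) = (-14698 + 1113)/(-19947 + 12566) - (-104 + 29² - 103*29) = -13585/(-7381) - (-104 + 841 - 2987) = -13585*(-1/7381) - 1*(-2250) = 1235/671 + 2250 = 1510985/671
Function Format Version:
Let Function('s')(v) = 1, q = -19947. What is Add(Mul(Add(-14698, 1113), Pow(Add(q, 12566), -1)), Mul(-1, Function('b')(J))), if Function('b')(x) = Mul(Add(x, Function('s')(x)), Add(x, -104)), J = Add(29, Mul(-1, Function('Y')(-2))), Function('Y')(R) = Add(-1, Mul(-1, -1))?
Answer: Rational(1510985, 671) ≈ 2251.8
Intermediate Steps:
Function('Y')(R) = 0 (Function('Y')(R) = Add(-1, 1) = 0)
J = 29 (J = Add(29, Mul(-1, 0)) = Add(29, 0) = 29)
Function('b')(x) = Mul(Add(1, x), Add(-104, x)) (Function('b')(x) = Mul(Add(x, 1), Add(x, -104)) = Mul(Add(1, x), Add(-104, x)))
Add(Mul(Add(-14698, 1113), Pow(Add(q, 12566), -1)), Mul(-1, Function('b')(J))) = Add(Mul(Add(-14698, 1113), Pow(Add(-19947, 12566), -1)), Mul(-1, Add(-104, Pow(29, 2), Mul(-103, 29)))) = Add(Mul(-13585, Pow(-7381, -1)), Mul(-1, Add(-104, 841, -2987))) = Add(Mul(-13585, Rational(-1, 7381)), Mul(-1, -2250)) = Add(Rational(1235, 671), 2250) = Rational(1510985, 671)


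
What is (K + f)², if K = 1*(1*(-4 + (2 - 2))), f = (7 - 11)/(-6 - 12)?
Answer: 1156/81 ≈ 14.272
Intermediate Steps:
f = 2/9 (f = -4/(-18) = -4*(-1/18) = 2/9 ≈ 0.22222)
K = -4 (K = 1*(1*(-4 + 0)) = 1*(1*(-4)) = 1*(-4) = -4)
(K + f)² = (-4 + 2/9)² = (-34/9)² = 1156/81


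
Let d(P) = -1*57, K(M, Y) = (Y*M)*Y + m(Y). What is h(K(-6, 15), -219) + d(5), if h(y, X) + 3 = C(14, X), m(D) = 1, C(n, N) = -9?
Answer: -69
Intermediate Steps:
K(M, Y) = 1 + M*Y**2 (K(M, Y) = (Y*M)*Y + 1 = (M*Y)*Y + 1 = M*Y**2 + 1 = 1 + M*Y**2)
h(y, X) = -12 (h(y, X) = -3 - 9 = -12)
d(P) = -57
h(K(-6, 15), -219) + d(5) = -12 - 57 = -69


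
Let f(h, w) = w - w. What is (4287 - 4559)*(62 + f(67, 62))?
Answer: -16864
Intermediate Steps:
f(h, w) = 0
(4287 - 4559)*(62 + f(67, 62)) = (4287 - 4559)*(62 + 0) = -272*62 = -16864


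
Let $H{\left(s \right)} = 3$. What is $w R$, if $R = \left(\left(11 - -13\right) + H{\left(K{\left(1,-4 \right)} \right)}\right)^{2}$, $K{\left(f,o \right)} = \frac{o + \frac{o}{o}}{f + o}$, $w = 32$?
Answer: $23328$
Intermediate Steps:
$K{\left(f,o \right)} = \frac{1 + o}{f + o}$ ($K{\left(f,o \right)} = \frac{o + 1}{f + o} = \frac{1 + o}{f + o}$)
$R = 729$ ($R = \left(\left(11 - -13\right) + 3\right)^{2} = \left(\left(11 + 13\right) + 3\right)^{2} = \left(24 + 3\right)^{2} = 27^{2} = 729$)
$w R = 32 \cdot 729 = 23328$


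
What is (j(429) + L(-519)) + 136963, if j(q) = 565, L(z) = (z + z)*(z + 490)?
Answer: 167630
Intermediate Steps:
L(z) = 2*z*(490 + z) (L(z) = (2*z)*(490 + z) = 2*z*(490 + z))
(j(429) + L(-519)) + 136963 = (565 + 2*(-519)*(490 - 519)) + 136963 = (565 + 2*(-519)*(-29)) + 136963 = (565 + 30102) + 136963 = 30667 + 136963 = 167630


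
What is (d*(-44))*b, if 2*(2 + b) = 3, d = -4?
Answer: -88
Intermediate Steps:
b = -½ (b = -2 + (½)*3 = -2 + 3/2 = -½ ≈ -0.50000)
(d*(-44))*b = -4*(-44)*(-½) = 176*(-½) = -88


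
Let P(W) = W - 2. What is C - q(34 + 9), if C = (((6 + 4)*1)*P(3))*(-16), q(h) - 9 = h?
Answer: -212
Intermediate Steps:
q(h) = 9 + h
P(W) = -2 + W
C = -160 (C = (((6 + 4)*1)*(-2 + 3))*(-16) = ((10*1)*1)*(-16) = (10*1)*(-16) = 10*(-16) = -160)
C - q(34 + 9) = -160 - (9 + (34 + 9)) = -160 - (9 + 43) = -160 - 1*52 = -160 - 52 = -212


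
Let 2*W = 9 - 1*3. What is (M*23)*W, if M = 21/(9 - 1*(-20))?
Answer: 1449/29 ≈ 49.966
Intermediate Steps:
M = 21/29 (M = 21/(9 + 20) = 21/29 ≈ 0.72414)
W = 3 (W = (9 - 1*3)/2 = (9 - 3)/2 = (½)*6 = 3)
(M*23)*W = ((21/29)*23)*3 = (483/29)*3 = 1449/29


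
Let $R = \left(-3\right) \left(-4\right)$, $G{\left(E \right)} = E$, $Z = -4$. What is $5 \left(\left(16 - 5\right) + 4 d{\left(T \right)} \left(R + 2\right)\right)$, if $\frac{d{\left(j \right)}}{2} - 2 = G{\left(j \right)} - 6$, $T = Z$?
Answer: $-4425$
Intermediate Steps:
$T = -4$
$d{\left(j \right)} = -8 + 2 j$ ($d{\left(j \right)} = 4 + 2 \left(j - 6\right) = 4 + 2 \left(-6 + j\right) = 4 + \left(-12 + 2 j\right) = -8 + 2 j$)
$R = 12$
$5 \left(\left(16 - 5\right) + 4 d{\left(T \right)} \left(R + 2\right)\right) = 5 \left(\left(16 - 5\right) + 4 \left(-8 + 2 \left(-4\right)\right) \left(12 + 2\right)\right) = 5 \left(\left(16 - 5\right) + 4 \left(-8 - 8\right) 14\right) = 5 \left(11 + 4 \left(-16\right) 14\right) = 5 \left(11 - 896\right) = 5 \left(-885\right) = -4425$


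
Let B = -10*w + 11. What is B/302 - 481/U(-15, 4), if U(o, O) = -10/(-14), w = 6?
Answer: -1017079/1510 ≈ -673.56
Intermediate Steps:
B = -49 (B = -10*6 + 11 = -60 + 11 = -49)
U(o, O) = 5/7 (U(o, O) = -10*(-1/14) = 5/7)
B/302 - 481/U(-15, 4) = -49/302 - 481/5/7 = -49*1/302 - 481*7/5 = -49/302 - 3367/5 = -1017079/1510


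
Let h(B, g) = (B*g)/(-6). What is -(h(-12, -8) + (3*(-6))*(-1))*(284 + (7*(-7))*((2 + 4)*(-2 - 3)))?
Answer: -3508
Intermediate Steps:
h(B, g) = -B*g/6 (h(B, g) = (B*g)*(-1/6) = -B*g/6)
-(h(-12, -8) + (3*(-6))*(-1))*(284 + (7*(-7))*((2 + 4)*(-2 - 3))) = -(-1/6*(-12)*(-8) + (3*(-6))*(-1))*(284 + (7*(-7))*((2 + 4)*(-2 - 3))) = -(-16 - 18*(-1))*(284 - 294*(-5)) = -(-16 + 18)*(284 - 49*(-30)) = -2*(284 + 1470) = -2*1754 = -1*3508 = -3508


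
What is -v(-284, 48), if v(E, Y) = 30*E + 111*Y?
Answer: 3192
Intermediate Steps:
-v(-284, 48) = -(30*(-284) + 111*48) = -(-8520 + 5328) = -1*(-3192) = 3192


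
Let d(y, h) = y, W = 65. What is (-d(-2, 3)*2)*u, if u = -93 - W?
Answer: -632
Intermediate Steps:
u = -158 (u = -93 - 1*65 = -93 - 65 = -158)
(-d(-2, 3)*2)*u = (-1*(-2)*2)*(-158) = (2*2)*(-158) = 4*(-158) = -632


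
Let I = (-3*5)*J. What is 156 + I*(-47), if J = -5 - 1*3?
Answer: -5484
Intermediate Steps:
J = -8 (J = -5 - 3 = -8)
I = 120 (I = -3*5*(-8) = -15*(-8) = 120)
156 + I*(-47) = 156 + 120*(-47) = 156 - 5640 = -5484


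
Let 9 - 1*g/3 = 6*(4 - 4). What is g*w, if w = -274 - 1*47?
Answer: -8667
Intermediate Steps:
w = -321 (w = -274 - 47 = -321)
g = 27 (g = 27 - 18*(4 - 4) = 27 - 18*0 = 27 - 3*0 = 27 + 0 = 27)
g*w = 27*(-321) = -8667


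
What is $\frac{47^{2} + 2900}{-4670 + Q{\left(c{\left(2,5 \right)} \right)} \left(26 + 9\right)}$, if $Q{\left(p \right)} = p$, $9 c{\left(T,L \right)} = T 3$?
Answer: $- \frac{15327}{13940} \approx -1.0995$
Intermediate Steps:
$c{\left(T,L \right)} = \frac{T}{3}$ ($c{\left(T,L \right)} = \frac{T 3}{9} = \frac{3 T}{9} = \frac{T}{3}$)
$\frac{47^{2} + 2900}{-4670 + Q{\left(c{\left(2,5 \right)} \right)} \left(26 + 9\right)} = \frac{47^{2} + 2900}{-4670 + \frac{1}{3} \cdot 2 \left(26 + 9\right)} = \frac{2209 + 2900}{-4670 + \frac{2}{3} \cdot 35} = \frac{5109}{-4670 + \frac{70}{3}} = \frac{5109}{- \frac{13940}{3}} = 5109 \left(- \frac{3}{13940}\right) = - \frac{15327}{13940}$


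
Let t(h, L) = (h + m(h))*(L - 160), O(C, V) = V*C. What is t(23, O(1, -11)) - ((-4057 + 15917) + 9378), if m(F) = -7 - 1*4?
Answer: -23290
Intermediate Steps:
O(C, V) = C*V
m(F) = -11 (m(F) = -7 - 4 = -11)
t(h, L) = (-160 + L)*(-11 + h) (t(h, L) = (h - 11)*(L - 160) = (-11 + h)*(-160 + L) = (-160 + L)*(-11 + h))
t(23, O(1, -11)) - ((-4057 + 15917) + 9378) = (1760 - 160*23 - 11*(-11) + (1*(-11))*23) - ((-4057 + 15917) + 9378) = (1760 - 3680 - 11*(-11) - 11*23) - (11860 + 9378) = (1760 - 3680 + 121 - 253) - 1*21238 = -2052 - 21238 = -23290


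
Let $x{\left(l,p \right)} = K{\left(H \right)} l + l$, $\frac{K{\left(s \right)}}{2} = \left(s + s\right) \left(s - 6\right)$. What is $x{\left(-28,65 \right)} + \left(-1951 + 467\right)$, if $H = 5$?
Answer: $-952$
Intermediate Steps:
$K{\left(s \right)} = 4 s \left(-6 + s\right)$ ($K{\left(s \right)} = 2 \left(s + s\right) \left(s - 6\right) = 2 \cdot 2 s \left(-6 + s\right) = 4 s \left(-6 + s\right)$)
$x{\left(l,p \right)} = - 19 l$ ($x{\left(l,p \right)} = 4 \cdot 5 \left(-6 + 5\right) l + l = 4 \cdot 5 \left(-1\right) l + l = - 20 l + l = - 19 l$)
$x{\left(-28,65 \right)} + \left(-1951 + 467\right) = \left(-19\right) \left(-28\right) + \left(-1951 + 467\right) = 532 - 1484 = -952$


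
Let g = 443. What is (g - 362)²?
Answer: 6561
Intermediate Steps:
(g - 362)² = (443 - 362)² = 81² = 6561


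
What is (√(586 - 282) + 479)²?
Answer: 229745 + 3832*√19 ≈ 2.4645e+5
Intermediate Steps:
(√(586 - 282) + 479)² = (√304 + 479)² = (4*√19 + 479)² = (479 + 4*√19)²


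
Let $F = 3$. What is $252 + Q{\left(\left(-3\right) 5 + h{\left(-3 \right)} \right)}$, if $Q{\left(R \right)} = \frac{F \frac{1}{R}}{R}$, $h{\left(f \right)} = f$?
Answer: $\frac{27217}{108} \approx 252.01$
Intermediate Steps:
$Q{\left(R \right)} = \frac{3}{R^{2}}$ ($Q{\left(R \right)} = \frac{3 \frac{1}{R}}{R} = \frac{3}{R^{2}}$)
$252 + Q{\left(\left(-3\right) 5 + h{\left(-3 \right)} \right)} = 252 + \frac{3}{\left(\left(-3\right) 5 - 3\right)^{2}} = 252 + \frac{3}{\left(-15 - 3\right)^{2}} = 252 + \frac{3}{324} = 252 + 3 \cdot \frac{1}{324} = 252 + \frac{1}{108} = \frac{27217}{108}$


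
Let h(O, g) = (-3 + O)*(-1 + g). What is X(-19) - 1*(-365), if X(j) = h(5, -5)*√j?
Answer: 365 - 12*I*√19 ≈ 365.0 - 52.307*I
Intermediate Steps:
h(O, g) = (-1 + g)*(-3 + O)
X(j) = -12*√j (X(j) = (3 - 1*5 - 3*(-5) + 5*(-5))*√j = (3 - 5 + 15 - 25)*√j = -12*√j)
X(-19) - 1*(-365) = -12*I*√19 - 1*(-365) = -12*I*√19 + 365 = 365 - 12*I*√19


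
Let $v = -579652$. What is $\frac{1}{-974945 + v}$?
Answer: $- \frac{1}{1554597} \approx -6.4325 \cdot 10^{-7}$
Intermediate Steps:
$\frac{1}{-974945 + v} = \frac{1}{-974945 - 579652} = \frac{1}{-1554597} = - \frac{1}{1554597}$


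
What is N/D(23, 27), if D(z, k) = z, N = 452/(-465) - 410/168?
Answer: -44431/299460 ≈ -0.14837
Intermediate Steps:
N = -44431/13020 (N = 452*(-1/465) - 410*1/168 = -452/465 - 205/84 = -44431/13020 ≈ -3.4125)
N/D(23, 27) = -44431/13020/23 = -44431/13020*1/23 = -44431/299460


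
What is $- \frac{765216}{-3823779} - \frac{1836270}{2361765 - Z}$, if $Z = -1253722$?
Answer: $- \frac{1418287388046}{4608274421791} \approx -0.30777$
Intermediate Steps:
$- \frac{765216}{-3823779} - \frac{1836270}{2361765 - Z} = - \frac{765216}{-3823779} - \frac{1836270}{2361765 - -1253722} = \left(-765216\right) \left(- \frac{1}{3823779}\right) - \frac{1836270}{2361765 + 1253722} = \frac{255072}{1274593} - \frac{1836270}{3615487} = - \frac{1418287388046}{4608274421791}$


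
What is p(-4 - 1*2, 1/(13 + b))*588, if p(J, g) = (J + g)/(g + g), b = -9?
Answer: -6762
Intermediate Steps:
p(J, g) = (J + g)/(2*g) (p(J, g) = (J + g)/((2*g)) = (J + g)*(1/(2*g)) = (J + g)/(2*g))
p(-4 - 1*2, 1/(13 + b))*588 = (((-4 - 1*2) + 1/(13 - 9))/(2*(1/(13 - 9))))*588 = (((-4 - 2) + 1/4)/(2*(1/4)))*588 = ((-6 + 1/4)/(2*(1/4)))*588 = ((1/2)*4*(-23/4))*588 = -23/2*588 = -6762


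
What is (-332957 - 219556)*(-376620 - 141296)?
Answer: 286155322908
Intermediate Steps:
(-332957 - 219556)*(-376620 - 141296) = -552513*(-517916) = 286155322908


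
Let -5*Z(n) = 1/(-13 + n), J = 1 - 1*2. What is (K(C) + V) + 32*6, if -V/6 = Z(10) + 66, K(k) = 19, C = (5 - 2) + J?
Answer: -927/5 ≈ -185.40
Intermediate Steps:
J = -1 (J = 1 - 2 = -1)
C = 2 (C = (5 - 2) - 1 = 3 - 1 = 2)
Z(n) = -1/(5*(-13 + n))
V = -1982/5 (V = -6*(-1/(-65 + 5*10) + 66) = -6*(-1/(-65 + 50) + 66) = -6*(-1/(-15) + 66) = -6*(-1*(-1/15) + 66) = -6*(1/15 + 66) = -6*991/15 = -1982/5 ≈ -396.40)
(K(C) + V) + 32*6 = (19 - 1982/5) + 32*6 = -1887/5 + 192 = -927/5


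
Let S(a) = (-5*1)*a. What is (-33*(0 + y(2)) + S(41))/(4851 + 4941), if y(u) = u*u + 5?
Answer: -251/4896 ≈ -0.051266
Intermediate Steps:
S(a) = -5*a
y(u) = 5 + u² (y(u) = u² + 5 = 5 + u²)
(-33*(0 + y(2)) + S(41))/(4851 + 4941) = (-33*(0 + (5 + 2²)) - 5*41)/(4851 + 4941) = (-33*(0 + (5 + 4)) - 205)/9792 = (-33*(0 + 9) - 205)*(1/9792) = (-33*9 - 205)*(1/9792) = (-297 - 205)*(1/9792) = -502*1/9792 = -251/4896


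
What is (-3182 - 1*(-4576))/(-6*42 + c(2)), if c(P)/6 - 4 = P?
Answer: -697/108 ≈ -6.4537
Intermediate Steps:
c(P) = 24 + 6*P
(-3182 - 1*(-4576))/(-6*42 + c(2)) = (-3182 - 1*(-4576))/(-6*42 + (24 + 6*2)) = (-3182 + 4576)/(-252 + (24 + 12)) = 1394/(-252 + 36) = 1394/(-216) = 1394*(-1/216) = -697/108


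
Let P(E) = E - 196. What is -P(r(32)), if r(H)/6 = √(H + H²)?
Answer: 196 - 24*√66 ≈ 1.0231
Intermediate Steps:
r(H) = 6*√(H + H²)
P(E) = -196 + E
-P(r(32)) = -(-196 + 6*√(32*(1 + 32))) = -(-196 + 6*√(32*33)) = -(-196 + 6*√1056) = -(-196 + 6*(4*√66)) = -(-196 + 24*√66) = 196 - 24*√66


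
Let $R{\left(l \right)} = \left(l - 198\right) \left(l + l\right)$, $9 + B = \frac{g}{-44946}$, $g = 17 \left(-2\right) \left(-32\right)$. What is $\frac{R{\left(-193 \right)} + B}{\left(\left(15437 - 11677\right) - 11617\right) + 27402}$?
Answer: $\frac{3391557197}{439234785} \approx 7.7215$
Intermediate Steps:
$g = 1088$ ($g = \left(-34\right) \left(-32\right) = 1088$)
$B = - \frac{202801}{22473}$ ($B = -9 + \frac{1088}{-44946} = -9 + 1088 \left(- \frac{1}{44946}\right) = -9 - \frac{544}{22473} = - \frac{202801}{22473} \approx -9.0242$)
$R{\left(l \right)} = 2 l \left(-198 + l\right)$ ($R{\left(l \right)} = \left(-198 + l\right) 2 l = 2 l \left(-198 + l\right)$)
$\frac{R{\left(-193 \right)} + B}{\left(\left(15437 - 11677\right) - 11617\right) + 27402} = \frac{2 \left(-193\right) \left(-198 - 193\right) - \frac{202801}{22473}}{\left(\left(15437 - 11677\right) - 11617\right) + 27402} = \frac{2 \left(-193\right) \left(-391\right) - \frac{202801}{22473}}{\left(3760 - 11617\right) + 27402} = \frac{150926 - \frac{202801}{22473}}{-7857 + 27402} = \frac{3391557197}{22473 \cdot 19545} = \frac{3391557197}{22473} \cdot \frac{1}{19545} = \frac{3391557197}{439234785}$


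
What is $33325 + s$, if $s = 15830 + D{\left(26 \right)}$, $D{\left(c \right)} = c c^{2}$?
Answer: $66731$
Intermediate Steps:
$D{\left(c \right)} = c^{3}$
$s = 33406$ ($s = 15830 + 26^{3} = 15830 + 17576 = 33406$)
$33325 + s = 33325 + 33406 = 66731$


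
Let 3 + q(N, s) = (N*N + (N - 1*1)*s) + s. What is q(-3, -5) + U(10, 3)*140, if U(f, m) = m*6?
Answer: 2541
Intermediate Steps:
U(f, m) = 6*m
q(N, s) = -3 + s + N**2 + s*(-1 + N) (q(N, s) = -3 + ((N*N + (N - 1*1)*s) + s) = -3 + ((N**2 + (N - 1)*s) + s) = -3 + ((N**2 + (-1 + N)*s) + s) = -3 + ((N**2 + s*(-1 + N)) + s) = -3 + (s + N**2 + s*(-1 + N)) = -3 + s + N**2 + s*(-1 + N))
q(-3, -5) + U(10, 3)*140 = (-3 + (-3)**2 - 3*(-5)) + (6*3)*140 = (-3 + 9 + 15) + 18*140 = 21 + 2520 = 2541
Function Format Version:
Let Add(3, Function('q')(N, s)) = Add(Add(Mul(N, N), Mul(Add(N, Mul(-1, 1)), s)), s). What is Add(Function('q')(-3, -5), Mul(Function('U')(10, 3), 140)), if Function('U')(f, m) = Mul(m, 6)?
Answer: 2541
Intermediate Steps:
Function('U')(f, m) = Mul(6, m)
Function('q')(N, s) = Add(-3, s, Pow(N, 2), Mul(s, Add(-1, N))) (Function('q')(N, s) = Add(-3, Add(Add(Mul(N, N), Mul(Add(N, Mul(-1, 1)), s)), s)) = Add(-3, Add(Add(Pow(N, 2), Mul(Add(N, -1), s)), s)) = Add(-3, Add(Add(Pow(N, 2), Mul(Add(-1, N), s)), s)) = Add(-3, Add(Add(Pow(N, 2), Mul(s, Add(-1, N))), s)) = Add(-3, Add(s, Pow(N, 2), Mul(s, Add(-1, N)))) = Add(-3, s, Pow(N, 2), Mul(s, Add(-1, N))))
Add(Function('q')(-3, -5), Mul(Function('U')(10, 3), 140)) = Add(Add(-3, Pow(-3, 2), Mul(-3, -5)), Mul(Mul(6, 3), 140)) = Add(Add(-3, 9, 15), Mul(18, 140)) = Add(21, 2520) = 2541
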